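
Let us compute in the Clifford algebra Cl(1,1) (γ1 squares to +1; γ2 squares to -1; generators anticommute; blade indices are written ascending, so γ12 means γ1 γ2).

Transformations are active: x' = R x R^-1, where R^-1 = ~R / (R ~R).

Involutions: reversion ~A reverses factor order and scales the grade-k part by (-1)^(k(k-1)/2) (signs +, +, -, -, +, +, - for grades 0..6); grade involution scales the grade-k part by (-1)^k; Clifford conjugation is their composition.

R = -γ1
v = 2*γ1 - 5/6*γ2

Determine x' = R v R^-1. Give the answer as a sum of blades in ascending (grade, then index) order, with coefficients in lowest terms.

~R = -γ1, and R ~R = 1, so R^-1 = ~R / (1).
R v = -2 + 5/6*γ12
Answer: 2*γ1 + 5/6*γ2


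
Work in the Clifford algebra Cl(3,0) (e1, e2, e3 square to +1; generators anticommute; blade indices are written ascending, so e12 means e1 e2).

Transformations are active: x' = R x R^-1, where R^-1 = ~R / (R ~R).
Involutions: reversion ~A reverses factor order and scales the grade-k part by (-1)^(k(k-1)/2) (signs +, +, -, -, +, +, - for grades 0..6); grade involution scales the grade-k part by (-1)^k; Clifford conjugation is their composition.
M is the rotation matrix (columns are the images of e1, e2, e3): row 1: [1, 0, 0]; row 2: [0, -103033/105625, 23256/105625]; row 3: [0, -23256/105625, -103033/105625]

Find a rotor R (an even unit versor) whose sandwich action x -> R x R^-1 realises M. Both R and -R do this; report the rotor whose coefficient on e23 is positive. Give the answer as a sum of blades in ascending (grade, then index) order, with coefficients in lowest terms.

Method: write R = a + b12*e12 + b13*e13 + b23*e23 with a^2 + b12^2 + b13^2 + b23^2 = 1 (so R^-1 = ~R). Expanding the columns R e_j ~R gives tr M = 4a^2 - 1 and, from the antisymmetric part, M21 - M12 = -4a*b12, M13 - M31 = 4a*b13, M32 - M23 = -4a*b23.
Here tr M = -100441/105625, so a^2 = (1 + tr M)/4 = 1296/105625 and a = ±36/325. Taking a = 36/325: M21 - M12 = 0, M13 - M31 = 0, M32 - M23 = -46512/105625, giving b12 = 0, b13 = 0, b23 = 323/325, i.e. R = 36/325 + 323/325*e23.
Its e23 coefficient is already positive.
Answer: 36/325 + 323/325*e23. Why the constraint matters: R and -R act identically through the sandwich — M has trace -100441/105625 either way — so only the sign condition on e23 picks one of the two preimages.


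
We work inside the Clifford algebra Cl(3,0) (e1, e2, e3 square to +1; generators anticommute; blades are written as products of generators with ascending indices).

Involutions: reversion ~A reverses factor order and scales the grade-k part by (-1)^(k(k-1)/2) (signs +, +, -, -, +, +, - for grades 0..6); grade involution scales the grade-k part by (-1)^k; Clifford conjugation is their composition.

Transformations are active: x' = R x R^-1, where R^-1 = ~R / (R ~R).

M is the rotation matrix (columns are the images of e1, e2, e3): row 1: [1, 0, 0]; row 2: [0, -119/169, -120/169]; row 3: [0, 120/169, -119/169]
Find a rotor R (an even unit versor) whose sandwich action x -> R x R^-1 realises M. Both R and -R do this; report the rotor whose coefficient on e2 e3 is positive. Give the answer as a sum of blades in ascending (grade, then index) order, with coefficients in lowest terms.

Method: write R = a + b12*e1 e2 + b13*e1 e3 + b23*e2 e3 with a^2 + b12^2 + b13^2 + b23^2 = 1 (so R^-1 = ~R). Expanding the columns R e_j ~R gives tr M = 4a^2 - 1 and, from the antisymmetric part, M21 - M12 = -4a*b12, M13 - M31 = 4a*b13, M32 - M23 = -4a*b23.
Here tr M = -69/169, so a^2 = (1 + tr M)/4 = 25/169 and a = ±5/13. Taking a = 5/13: M21 - M12 = 0, M13 - M31 = 0, M32 - M23 = 240/169, giving b12 = 0, b13 = 0, b23 = -12/13, i.e. R = 5/13 - 12/13*e2 e3.
Its e2 e3 coefficient is negative, so report the other preimage -R.
Answer: -5/13 + 12/13*e2 e3. Why the constraint matters: R and -R act identically through the sandwich — M has trace -69/169 either way — so only the sign condition on e2 e3 picks one of the two preimages.


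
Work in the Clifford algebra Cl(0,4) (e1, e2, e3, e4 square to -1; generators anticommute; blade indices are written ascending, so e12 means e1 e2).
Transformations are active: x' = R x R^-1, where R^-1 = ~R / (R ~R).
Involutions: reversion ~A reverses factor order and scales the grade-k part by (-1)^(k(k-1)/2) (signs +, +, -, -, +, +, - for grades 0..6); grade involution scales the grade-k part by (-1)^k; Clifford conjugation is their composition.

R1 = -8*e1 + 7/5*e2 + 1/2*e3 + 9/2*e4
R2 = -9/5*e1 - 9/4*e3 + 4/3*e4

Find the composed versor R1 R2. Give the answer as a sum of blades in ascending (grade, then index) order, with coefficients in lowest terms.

Distribute over the terms of R2 (each basis-blade product reordered to ascending indices, repeated generators contracted through their squares):
R1 (-9/5*e1) = -72/5 + 63/25*e12 + 9/10*e13 + 81/10*e14
R1 (-9/4*e3) = 9/8 + 18*e13 - 63/20*e23 + 81/8*e34
R1 (4/3*e4) = -6 - 32/3*e14 + 28/15*e24 + 2/3*e34
Summing the partial products and collecting blades:
Answer: -771/40 + 63/25*e12 + 189/10*e13 - 77/30*e14 - 63/20*e23 + 28/15*e24 + 259/24*e34


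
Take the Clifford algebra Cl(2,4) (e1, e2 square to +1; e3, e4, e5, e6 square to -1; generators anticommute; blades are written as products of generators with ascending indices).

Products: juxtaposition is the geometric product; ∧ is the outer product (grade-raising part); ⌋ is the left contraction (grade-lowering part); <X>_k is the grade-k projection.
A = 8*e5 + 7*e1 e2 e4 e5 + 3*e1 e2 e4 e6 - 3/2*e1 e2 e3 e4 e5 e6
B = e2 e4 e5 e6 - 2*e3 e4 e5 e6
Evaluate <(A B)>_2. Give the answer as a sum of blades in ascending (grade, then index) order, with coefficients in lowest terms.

step 1: 3*e1 e2 - 3/2*e1 e3 + 3*e1 e5 - 7*e1 e6 - 8*e2 e4 e6 + 16*e3 e4 e6 - 6*e1 e2 e3 e5 + 14*e1 e2 e3 e6
step 2: 3*e1 e2 - 3/2*e1 e3 + 3*e1 e5 - 7*e1 e6
Answer: 3*e1 e2 - 3/2*e1 e3 + 3*e1 e5 - 7*e1 e6


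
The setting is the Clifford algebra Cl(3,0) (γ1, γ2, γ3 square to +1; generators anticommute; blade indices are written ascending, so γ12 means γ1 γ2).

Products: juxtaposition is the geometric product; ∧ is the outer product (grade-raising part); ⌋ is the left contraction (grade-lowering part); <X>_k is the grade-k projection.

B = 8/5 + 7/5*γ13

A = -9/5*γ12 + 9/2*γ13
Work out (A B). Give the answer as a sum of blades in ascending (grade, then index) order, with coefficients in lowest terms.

step 1: -63/10 - 72/25*γ12 + 36/5*γ13 + 63/25*γ23
Answer: -63/10 - 72/25*γ12 + 36/5*γ13 + 63/25*γ23


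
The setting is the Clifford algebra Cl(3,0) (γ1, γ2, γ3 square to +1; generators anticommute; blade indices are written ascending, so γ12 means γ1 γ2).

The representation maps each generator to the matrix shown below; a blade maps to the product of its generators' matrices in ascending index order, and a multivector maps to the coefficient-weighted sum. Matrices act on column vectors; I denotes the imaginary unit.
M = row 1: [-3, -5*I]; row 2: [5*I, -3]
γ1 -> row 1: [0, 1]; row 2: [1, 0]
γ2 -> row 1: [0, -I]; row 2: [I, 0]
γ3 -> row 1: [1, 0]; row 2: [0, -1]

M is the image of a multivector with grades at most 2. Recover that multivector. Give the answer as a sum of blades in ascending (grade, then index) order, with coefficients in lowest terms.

Method: 1, rho(γ1), rho(γ2), rho(γ3) form a trace-orthogonal basis of the 2x2 complex matrices (tr(X Y) = 2 if X = Y, else 0), so M = m0*1 + m1*rho(γ1) + m2*rho(γ2) + m3*rho(γ3) with m0 = tr(M)/2 = -3, m1 = tr(M rho(γ1))/2 = 0, m2 = tr(M rho(γ2))/2 = 5, m3 = tr(M rho(γ3))/2 = 0.
Multiplying table entries, the bivector images are rho(γ12) = I*rho(γ3), rho(γ13) = -I*rho(γ2), rho(γ23) = I*rho(γ1); with real blade coefficients the real parts of m0..m3 are the coefficients of 1, γ1, γ2, γ3 and the imaginary parts give the bivectors (γ23: Im m1, γ13: -Im m2, γ12: Im m3).
Answer: -3 + 5*γ2


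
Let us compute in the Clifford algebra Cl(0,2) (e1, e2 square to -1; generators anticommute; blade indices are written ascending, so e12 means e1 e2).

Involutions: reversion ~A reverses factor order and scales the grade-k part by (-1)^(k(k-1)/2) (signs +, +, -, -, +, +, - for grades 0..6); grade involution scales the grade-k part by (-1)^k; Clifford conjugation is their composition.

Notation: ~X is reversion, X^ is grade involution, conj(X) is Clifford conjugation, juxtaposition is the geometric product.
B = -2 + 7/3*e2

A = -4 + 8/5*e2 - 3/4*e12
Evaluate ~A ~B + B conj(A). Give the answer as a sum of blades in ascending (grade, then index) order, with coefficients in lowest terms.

first term: 64/15 - 7/4*e1 - 188/15*e2 - 3/2*e12
second term: 176/15 + 7/4*e1 - 92/15*e2 - 3/2*e12
Answer: 16 - 56/3*e2 - 3*e12


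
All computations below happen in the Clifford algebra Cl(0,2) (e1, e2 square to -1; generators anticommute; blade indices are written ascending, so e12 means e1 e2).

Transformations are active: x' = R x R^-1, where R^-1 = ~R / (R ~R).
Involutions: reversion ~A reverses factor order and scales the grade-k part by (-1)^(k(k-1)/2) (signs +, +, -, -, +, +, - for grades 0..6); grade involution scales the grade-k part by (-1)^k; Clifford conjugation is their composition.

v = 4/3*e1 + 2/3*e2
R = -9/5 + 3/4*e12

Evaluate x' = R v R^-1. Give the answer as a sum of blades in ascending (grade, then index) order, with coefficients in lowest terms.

~R = -9/5 - 3/4*e12, and R ~R = 1521/400, so R^-1 = ~R / (1521/400).
R v = -29/10*e1 - 1/5*e2
Answer: 716/507*e1 - 242/507*e2


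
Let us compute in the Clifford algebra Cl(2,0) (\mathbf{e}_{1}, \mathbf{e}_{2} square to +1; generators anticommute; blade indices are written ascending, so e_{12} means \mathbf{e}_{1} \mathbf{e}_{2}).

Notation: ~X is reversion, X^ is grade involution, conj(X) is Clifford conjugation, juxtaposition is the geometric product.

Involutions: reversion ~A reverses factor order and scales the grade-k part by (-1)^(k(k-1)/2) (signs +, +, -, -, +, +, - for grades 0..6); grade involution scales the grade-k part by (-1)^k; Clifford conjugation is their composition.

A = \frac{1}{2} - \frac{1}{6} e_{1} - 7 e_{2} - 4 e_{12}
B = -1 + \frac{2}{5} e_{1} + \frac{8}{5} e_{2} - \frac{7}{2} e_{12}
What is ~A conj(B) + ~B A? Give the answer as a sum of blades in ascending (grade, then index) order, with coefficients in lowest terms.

first term: -\frac{97}{30} + \frac{271}{15} e_{1} + \frac{433}{60} e_{2} - \frac{287}{60} e_{12}
second term: \frac{67}{30} - \frac{266}{15} e_{1} + \frac{407}{60} e_{2} + \frac{193}{60} e_{12}
Answer: -1 + \frac{1}{3} e_{1} + 14 e_{2} - \frac{47}{30} e_{12}


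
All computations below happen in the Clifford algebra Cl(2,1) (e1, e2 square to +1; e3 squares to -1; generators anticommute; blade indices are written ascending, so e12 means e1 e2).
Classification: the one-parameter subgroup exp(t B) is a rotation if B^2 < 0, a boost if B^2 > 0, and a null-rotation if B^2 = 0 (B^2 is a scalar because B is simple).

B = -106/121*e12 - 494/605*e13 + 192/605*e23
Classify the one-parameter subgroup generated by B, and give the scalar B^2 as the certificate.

B^2 term by term: the squares give (-106/121)^2*(e12)^2 + (-494/605)^2*(e13)^2 + (192/605)^2*(e23)^2 = 11236/14641*(-1) + 244036/366025*(+1) + 36864/366025*(+1) = 0 (each basis 2-blade squares to minus the product of its generators' squares); cross terms between blades sharing an index anticommute and cancel. So B^2 = 0.
Answer: null-rotation, certificate B^2 = 0. One invariant decides it: the square 0 survives every conjugation, and its sign is exactly the classification.


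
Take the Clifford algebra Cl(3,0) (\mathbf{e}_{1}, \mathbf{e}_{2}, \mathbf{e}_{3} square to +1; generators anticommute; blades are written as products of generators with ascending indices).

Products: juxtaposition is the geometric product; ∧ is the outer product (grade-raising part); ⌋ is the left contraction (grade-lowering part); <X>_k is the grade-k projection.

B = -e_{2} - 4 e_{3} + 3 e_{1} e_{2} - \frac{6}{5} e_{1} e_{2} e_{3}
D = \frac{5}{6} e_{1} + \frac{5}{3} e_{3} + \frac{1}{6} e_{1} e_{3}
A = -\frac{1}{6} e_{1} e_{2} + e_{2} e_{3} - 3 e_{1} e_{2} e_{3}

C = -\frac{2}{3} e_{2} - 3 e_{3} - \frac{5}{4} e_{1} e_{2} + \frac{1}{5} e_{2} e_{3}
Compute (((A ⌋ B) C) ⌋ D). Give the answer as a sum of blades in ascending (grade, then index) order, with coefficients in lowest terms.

step 1: -\frac{31}{10} + \frac{6}{5} e_{1} - \frac{1}{5} e_{3}
step 2: \frac{3}{5} + \frac{91}{150} e_{2} + \frac{93}{10} e_{3} + \frac{123}{40} e_{1} e_{2} - \frac{18}{5} e_{1} e_{3} - \frac{113}{150} e_{2} e_{3} + \frac{49}{100} e_{1} e_{2} e_{3}
step 3: \frac{161}{10} - \frac{21}{20} e_{1} + e_{3} + \frac{1}{10} e_{1} e_{3}
Answer: \frac{161}{10} - \frac{21}{20} e_{1} + e_{3} + \frac{1}{10} e_{1} e_{3}


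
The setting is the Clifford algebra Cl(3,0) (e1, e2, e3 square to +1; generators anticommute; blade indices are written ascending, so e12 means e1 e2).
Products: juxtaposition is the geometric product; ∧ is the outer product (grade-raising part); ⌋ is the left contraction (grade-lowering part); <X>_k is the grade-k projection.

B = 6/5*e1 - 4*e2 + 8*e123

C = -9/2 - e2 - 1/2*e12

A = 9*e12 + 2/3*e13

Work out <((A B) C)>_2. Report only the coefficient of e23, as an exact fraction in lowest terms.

step 1: -36*e1 - 82/15*e2 - 364/5*e3 + 8/3*e123
step 2: 82/15 + 2389/15*e1 + 213/5*e2 + 4934/15*e3 + 36*e12 + 8/3*e13 - 364/5*e23 + 122/5*e123
step 3: 36*e12 + 8/3*e13 - 364/5*e23
Answer: -364/5


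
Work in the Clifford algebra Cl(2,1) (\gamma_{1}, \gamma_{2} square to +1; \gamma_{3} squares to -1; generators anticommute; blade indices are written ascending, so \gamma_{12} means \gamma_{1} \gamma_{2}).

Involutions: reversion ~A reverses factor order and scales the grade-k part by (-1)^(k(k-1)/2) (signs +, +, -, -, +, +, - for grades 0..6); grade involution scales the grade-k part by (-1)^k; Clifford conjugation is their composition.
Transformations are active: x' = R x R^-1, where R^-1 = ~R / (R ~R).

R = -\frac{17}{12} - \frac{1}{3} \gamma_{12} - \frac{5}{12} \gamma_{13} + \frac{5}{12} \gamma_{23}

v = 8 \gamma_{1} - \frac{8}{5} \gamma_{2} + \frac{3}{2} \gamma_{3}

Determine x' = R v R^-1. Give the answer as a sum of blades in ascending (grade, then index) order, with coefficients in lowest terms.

~R = -\frac{17}{12} + \frac{1}{3} \gamma_{12} + \frac{5}{12} \gamma_{13} - \frac{5}{12} \gamma_{23}, and R ~R = \frac{85}{48}, so R^-1 = ~R / (\frac{85}{48}).
R v = -\frac{407}{40} \gamma_{1} + \frac{517}{120} \gamma_{2} + \frac{15}{8} \gamma_{3} + \frac{13}{6} \gamma_{123}
Answer: \frac{9257}{1275} \gamma_{1} - \frac{2683}{425} \gamma_{2} - \frac{2711}{510} \gamma_{3}


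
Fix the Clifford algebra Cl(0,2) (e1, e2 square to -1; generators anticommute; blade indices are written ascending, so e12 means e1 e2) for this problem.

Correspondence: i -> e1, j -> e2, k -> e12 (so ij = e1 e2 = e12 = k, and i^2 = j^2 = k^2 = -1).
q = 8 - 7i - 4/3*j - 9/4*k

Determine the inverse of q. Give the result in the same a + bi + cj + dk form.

In blades: q = 8 - 7*e1 - 4/3*e2 - 9/4*e12.
With qbar = 8 + 7*e1 + 4/3*e2 + 9/4*e12 (scalar fixed, mapped units negated), q qbar = 17257/144 (the sum of squared coefficients), so q^-1 = qbar / (17257/144) = 1152/17257 + 1008/17257*e1 + 192/17257*e2 + 324/17257*e12; translating back:
Answer: 1152/17257 + 1008/17257*i + 192/17257*j + 324/17257*k


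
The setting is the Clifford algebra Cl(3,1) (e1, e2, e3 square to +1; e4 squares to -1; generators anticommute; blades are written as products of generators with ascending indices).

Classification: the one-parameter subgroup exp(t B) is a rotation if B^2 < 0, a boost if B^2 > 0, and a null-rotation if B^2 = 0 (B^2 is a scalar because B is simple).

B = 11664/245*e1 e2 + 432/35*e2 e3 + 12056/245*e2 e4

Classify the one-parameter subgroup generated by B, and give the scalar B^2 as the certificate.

B^2 term by term: the squares give (11664/245)^2*(e1 e2)^2 + (432/35)^2*(e2 e3)^2 + (12056/245)^2*(e2 e4)^2 = 136048896/60025*(-1) + 186624/1225*(-1) + 145347136/60025*(+1) = 64/25 (each basis 2-blade squares to minus the product of its generators' squares); cross terms between blades sharing an index anticommute and cancel. So B^2 = 64/25.
Answer: boost, certificate B^2 = 64/25. The scalar 64/25 is the complete invariant here: its sign names the subgroup type.


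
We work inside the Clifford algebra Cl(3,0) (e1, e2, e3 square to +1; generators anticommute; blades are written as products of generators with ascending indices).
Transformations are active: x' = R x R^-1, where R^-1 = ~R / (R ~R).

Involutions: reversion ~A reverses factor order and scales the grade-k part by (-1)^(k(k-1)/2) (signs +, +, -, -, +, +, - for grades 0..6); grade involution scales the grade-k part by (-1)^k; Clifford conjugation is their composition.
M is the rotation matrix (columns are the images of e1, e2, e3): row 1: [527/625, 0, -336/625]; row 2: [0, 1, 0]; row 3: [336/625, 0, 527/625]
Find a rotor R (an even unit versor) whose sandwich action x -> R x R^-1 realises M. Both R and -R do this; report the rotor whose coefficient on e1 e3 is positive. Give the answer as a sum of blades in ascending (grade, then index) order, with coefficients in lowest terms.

Method: write R = a + b12*e1 e2 + b13*e1 e3 + b23*e2 e3 with a^2 + b12^2 + b13^2 + b23^2 = 1 (so R^-1 = ~R). Expanding the columns R e_j ~R gives tr M = 4a^2 - 1 and, from the antisymmetric part, M21 - M12 = -4a*b12, M13 - M31 = 4a*b13, M32 - M23 = -4a*b23.
Here tr M = 1679/625, so a^2 = (1 + tr M)/4 = 576/625 and a = ±24/25. Taking a = 24/25: M21 - M12 = 0, M13 - M31 = -672/625, M32 - M23 = 0, giving b12 = 0, b13 = -7/25, b23 = 0, i.e. R = 24/25 - 7/25*e1 e3.
Its e1 e3 coefficient is negative, so report the other preimage -R.
Answer: -24/25 + 7/25*e1 e3. Note: both R and -R realise this M (trace 1679/625); the covering map identifies them, and the e1 e3-coefficient sign is the tie-breaker.


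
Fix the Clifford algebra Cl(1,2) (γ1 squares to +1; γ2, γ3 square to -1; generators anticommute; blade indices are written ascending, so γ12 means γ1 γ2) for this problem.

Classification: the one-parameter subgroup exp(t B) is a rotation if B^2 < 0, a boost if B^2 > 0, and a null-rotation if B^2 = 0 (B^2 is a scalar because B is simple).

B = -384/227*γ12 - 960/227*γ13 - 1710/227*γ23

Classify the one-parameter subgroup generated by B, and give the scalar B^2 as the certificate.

B^2 term by term: the squares give (-384/227)^2*(γ12)^2 + (-960/227)^2*(γ13)^2 + (-1710/227)^2*(γ23)^2 = 147456/51529*(+1) + 921600/51529*(+1) + 2924100/51529*(-1) = -36 (each basis 2-blade squares to minus the product of its generators' squares); cross terms between blades sharing an index anticommute and cancel. So B^2 = -36.
Answer: rotation, certificate B^2 = -36. The class reads off the invariant scalar -36 directly.


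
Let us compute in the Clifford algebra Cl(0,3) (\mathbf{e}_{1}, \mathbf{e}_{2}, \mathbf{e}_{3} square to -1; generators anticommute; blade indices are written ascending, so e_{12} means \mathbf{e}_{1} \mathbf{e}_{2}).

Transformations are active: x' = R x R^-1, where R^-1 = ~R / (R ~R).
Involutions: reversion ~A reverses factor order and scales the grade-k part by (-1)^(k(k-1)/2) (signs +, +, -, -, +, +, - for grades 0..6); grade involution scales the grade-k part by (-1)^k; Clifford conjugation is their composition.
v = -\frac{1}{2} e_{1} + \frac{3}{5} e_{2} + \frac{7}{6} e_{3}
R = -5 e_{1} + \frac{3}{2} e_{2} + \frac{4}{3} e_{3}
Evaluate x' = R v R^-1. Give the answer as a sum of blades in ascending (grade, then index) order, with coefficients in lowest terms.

~R = -5 e_{1} + \frac{3}{2} e_{2} + \frac{4}{3} e_{3}, and R ~R = -\frac{1045}{36}, so R^-1 = ~R / (-\frac{1045}{36}).
R v = -\frac{223}{45} - \frac{9}{4} e_{12} - \frac{31}{6} e_{13} + \frac{19}{20} e_{23}
Answer: -\frac{2523}{2090} e_{1} - \frac{459}{5225} e_{2} - \frac{22303}{31350} e_{3}


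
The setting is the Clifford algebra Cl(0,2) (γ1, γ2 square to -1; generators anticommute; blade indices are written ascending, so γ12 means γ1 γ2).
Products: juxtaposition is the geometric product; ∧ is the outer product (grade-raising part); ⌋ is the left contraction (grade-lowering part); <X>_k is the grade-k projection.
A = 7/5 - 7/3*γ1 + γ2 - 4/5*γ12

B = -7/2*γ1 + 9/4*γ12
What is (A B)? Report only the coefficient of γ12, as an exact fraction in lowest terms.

step 1: -191/30 - 53/20*γ1 + 161/20*γ2 + 133/20*γ12
Answer: 133/20


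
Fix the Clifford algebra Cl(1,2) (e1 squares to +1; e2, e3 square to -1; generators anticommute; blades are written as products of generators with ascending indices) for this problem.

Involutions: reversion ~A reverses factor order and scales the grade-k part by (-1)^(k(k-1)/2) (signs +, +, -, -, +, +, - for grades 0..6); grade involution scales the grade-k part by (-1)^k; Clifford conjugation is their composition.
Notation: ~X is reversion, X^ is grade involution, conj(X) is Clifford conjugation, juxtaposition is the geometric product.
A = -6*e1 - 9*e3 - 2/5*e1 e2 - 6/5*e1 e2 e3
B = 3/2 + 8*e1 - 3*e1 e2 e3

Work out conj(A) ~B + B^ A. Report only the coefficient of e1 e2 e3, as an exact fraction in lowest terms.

first term: 258/5 + 9*e1 - 16/5*e2 + 147/10*e3 - 132/5*e1 e2 - 72*e1 e3 + 42/5*e2 e3 - 9/5*e1 e2 e3
second term: 258/5 - 9*e1 + 16/5*e2 - 147/10*e3 + 132/5*e1 e2 + 72*e1 e3 - 42/5*e2 e3 - 9/5*e1 e2 e3
Answer: -18/5


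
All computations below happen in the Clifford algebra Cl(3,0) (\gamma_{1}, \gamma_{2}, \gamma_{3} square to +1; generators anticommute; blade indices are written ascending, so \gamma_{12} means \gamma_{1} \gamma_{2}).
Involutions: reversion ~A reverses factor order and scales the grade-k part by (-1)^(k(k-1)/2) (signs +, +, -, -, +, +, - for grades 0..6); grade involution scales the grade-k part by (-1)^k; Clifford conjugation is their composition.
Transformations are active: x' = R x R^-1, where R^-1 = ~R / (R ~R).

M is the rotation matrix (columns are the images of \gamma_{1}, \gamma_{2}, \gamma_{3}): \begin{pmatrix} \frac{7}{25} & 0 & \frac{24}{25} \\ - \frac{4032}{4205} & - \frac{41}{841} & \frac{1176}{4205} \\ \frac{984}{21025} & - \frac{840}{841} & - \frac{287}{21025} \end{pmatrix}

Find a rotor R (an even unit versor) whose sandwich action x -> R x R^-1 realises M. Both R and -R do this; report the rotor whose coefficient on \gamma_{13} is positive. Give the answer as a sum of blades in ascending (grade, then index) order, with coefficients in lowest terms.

Method: write R = a + b12*\gamma_{12} + b13*\gamma_{13} + b23*\gamma_{23} with a^2 + b12^2 + b13^2 + b23^2 = 1 (so R^-1 = ~R). Expanding the columns R e_j ~R gives tr M = 4a^2 - 1 and, from the antisymmetric part, M21 - M12 = -4a*b12, M13 - M31 = 4a*b13, M32 - M23 = -4a*b23.
Here tr M = \frac{183}{841}, so a^2 = (1 + tr M)/4 = \frac{256}{841} and a = ±\frac{16}{29}. Taking a = \frac{16}{29}: M21 - M12 = -\frac{4032}{4205}, M13 - M31 = \frac{768}{841}, M32 - M23 = -\frac{5376}{4205}, giving b12 = \frac{63}{145}, b13 = \frac{12}{29}, b23 = \frac{84}{145}, i.e. R = \frac{16}{29} + \frac{63}{145} \gamma_{12} + \frac{12}{29} \gamma_{13} + \frac{84}{145} \gamma_{23}.
Its \gamma_{13} coefficient is already positive.
Answer: \frac{16}{29} + \frac{63}{145} \gamma_{12} + \frac{12}{29} \gamma_{13} + \frac{84}{145} \gamma_{23}. Sheet selection: the two-to-one cover makes ±R indistinguishable at the matrix level (trace \frac{183}{841}), so uniqueness comes from the required sign on \gamma_{13}.


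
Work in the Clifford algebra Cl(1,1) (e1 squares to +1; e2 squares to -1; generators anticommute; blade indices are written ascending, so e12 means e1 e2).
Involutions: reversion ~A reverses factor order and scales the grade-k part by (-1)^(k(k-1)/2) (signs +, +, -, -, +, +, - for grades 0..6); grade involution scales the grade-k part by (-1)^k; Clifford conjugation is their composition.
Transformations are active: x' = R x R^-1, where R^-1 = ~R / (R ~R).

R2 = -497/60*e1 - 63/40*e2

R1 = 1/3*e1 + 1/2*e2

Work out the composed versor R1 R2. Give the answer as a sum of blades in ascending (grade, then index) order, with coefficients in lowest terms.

Distribute over the terms of R1 (each basis-blade product reordered to ascending indices, repeated generators contracted through their squares):
(1/3*e1) R2 = -497/180 - 21/40*e12
(1/2*e2) R2 = 63/80 + 497/120*e12
Summing the partial products and collecting blades:
Answer: -1421/720 + 217/60*e12


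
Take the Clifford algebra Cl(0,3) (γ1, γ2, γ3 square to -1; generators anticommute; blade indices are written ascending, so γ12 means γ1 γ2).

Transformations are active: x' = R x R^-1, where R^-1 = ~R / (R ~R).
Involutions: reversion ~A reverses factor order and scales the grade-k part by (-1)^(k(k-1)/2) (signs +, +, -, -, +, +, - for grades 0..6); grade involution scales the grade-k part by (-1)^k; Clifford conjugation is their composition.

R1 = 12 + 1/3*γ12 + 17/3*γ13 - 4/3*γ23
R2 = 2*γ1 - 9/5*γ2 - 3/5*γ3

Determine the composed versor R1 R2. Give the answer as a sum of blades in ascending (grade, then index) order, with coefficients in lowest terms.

Distribute over the terms of R2 (each basis-blade product reordered to ascending indices, repeated generators contracted through their squares):
R1 (2*γ1) = 24*γ1 + 2/3*γ2 + 34/3*γ3 - 8/3*γ123
R1 (-9/5*γ2) = 3/5*γ1 - 108/5*γ2 + 12/5*γ3 + 51/5*γ123
R1 (-3/5*γ3) = 17/5*γ1 - 4/5*γ2 - 36/5*γ3 - 1/5*γ123
Summing the partial products and collecting blades:
Answer: 28*γ1 - 326/15*γ2 + 98/15*γ3 + 22/3*γ123


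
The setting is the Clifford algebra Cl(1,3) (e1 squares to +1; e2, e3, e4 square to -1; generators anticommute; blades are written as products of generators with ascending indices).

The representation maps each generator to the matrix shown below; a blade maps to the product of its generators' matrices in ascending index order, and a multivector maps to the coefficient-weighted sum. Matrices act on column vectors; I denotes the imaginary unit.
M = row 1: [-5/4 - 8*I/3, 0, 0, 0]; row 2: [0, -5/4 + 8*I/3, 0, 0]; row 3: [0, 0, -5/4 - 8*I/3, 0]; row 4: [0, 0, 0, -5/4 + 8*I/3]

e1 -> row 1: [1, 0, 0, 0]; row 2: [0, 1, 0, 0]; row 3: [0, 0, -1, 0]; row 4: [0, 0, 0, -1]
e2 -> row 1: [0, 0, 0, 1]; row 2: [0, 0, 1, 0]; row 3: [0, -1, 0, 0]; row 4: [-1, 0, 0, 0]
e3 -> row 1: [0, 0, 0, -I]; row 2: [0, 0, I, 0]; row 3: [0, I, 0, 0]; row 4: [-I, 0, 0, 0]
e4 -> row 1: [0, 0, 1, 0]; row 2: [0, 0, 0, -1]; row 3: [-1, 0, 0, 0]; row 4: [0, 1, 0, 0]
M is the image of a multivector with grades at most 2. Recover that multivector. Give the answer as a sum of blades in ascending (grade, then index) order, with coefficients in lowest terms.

Method: the blade images are trace-orthogonal — tr(rho(e_A) rho(e_B)^-1) = 4 if A = B and 0 otherwise — and rho(e_A)^-1 = (e_A)^2 * rho(e_A) with (e_A)^2 = +1 or -1, so the coefficient of e_A in the preimage is (e_A)^2 * tr(M rho(e_A))/4.
Nonzero projections over blades of grade <= 2: 1: (1)^2 = +1, tr(M 1) = -5, coefficient -5/4; e2 e3: (e2 e3)^2 = -1, tr(M rho(e2 e3)) = -32/3, coefficient 8/3. Every other blade of grade <= 2 projects to 0.
Answer: -5/4 + 8/3*e2 e3


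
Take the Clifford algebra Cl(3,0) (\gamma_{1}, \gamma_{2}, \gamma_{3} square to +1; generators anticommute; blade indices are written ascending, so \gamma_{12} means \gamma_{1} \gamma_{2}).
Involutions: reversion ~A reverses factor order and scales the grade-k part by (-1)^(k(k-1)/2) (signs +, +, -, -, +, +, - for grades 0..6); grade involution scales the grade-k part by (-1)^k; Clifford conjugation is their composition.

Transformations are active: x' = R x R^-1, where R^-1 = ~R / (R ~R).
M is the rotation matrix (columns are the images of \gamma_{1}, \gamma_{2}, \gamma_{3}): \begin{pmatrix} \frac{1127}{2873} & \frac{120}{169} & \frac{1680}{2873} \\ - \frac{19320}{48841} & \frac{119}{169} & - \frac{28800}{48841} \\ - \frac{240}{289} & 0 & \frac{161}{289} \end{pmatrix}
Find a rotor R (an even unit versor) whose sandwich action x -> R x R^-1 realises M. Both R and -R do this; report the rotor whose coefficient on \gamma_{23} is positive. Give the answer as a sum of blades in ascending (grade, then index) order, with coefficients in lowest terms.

Method: write R = a + b12*\gamma_{12} + b13*\gamma_{13} + b23*\gamma_{23} with a^2 + b12^2 + b13^2 + b23^2 = 1 (so R^-1 = ~R). Expanding the columns R e_j ~R gives tr M = 4a^2 - 1 and, from the antisymmetric part, M21 - M12 = -4a*b12, M13 - M31 = 4a*b13, M32 - M23 = -4a*b23.
Here tr M = \frac{80759}{48841}, so a^2 = (1 + tr M)/4 = \frac{32400}{48841} and a = ±\frac{180}{221}. Taking a = \frac{180}{221}: M21 - M12 = -\frac{54000}{48841}, M13 - M31 = \frac{69120}{48841}, M32 - M23 = \frac{28800}{48841}, giving b12 = \frac{75}{221}, b13 = \frac{96}{221}, b23 = -\frac{40}{221}, i.e. R = \frac{180}{221} + \frac{75}{221} \gamma_{12} + \frac{96}{221} \gamma_{13} - \frac{40}{221} \gamma_{23}.
Its \gamma_{23} coefficient is negative, so report the other preimage -R.
Answer: -\frac{180}{221} - \frac{75}{221} \gamma_{12} - \frac{96}{221} \gamma_{13} + \frac{40}{221} \gamma_{23}. Recall the cover is two-to-one: with M of trace \frac{80759}{48841}, both preimages act alike, and the stated \gamma_{23} sign chooses the sheet.


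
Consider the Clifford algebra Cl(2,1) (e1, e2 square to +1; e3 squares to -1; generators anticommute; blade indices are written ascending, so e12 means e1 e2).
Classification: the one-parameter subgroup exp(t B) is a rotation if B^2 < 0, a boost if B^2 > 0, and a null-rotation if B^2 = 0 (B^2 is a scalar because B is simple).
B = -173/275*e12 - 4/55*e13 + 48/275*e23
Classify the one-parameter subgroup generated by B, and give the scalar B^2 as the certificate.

B^2 term by term: the squares give (-173/275)^2*(e12)^2 + (-4/55)^2*(e13)^2 + (48/275)^2*(e23)^2 = 29929/75625*(-1) + 16/3025*(+1) + 2304/75625*(+1) = -9/25 (each basis 2-blade squares to minus the product of its generators' squares); cross terms between blades sharing an index anticommute and cancel. So B^2 = -9/25.
Answer: rotation, certificate B^2 = -9/25. The scalar -9/25 is the complete invariant here: its sign names the subgroup type.


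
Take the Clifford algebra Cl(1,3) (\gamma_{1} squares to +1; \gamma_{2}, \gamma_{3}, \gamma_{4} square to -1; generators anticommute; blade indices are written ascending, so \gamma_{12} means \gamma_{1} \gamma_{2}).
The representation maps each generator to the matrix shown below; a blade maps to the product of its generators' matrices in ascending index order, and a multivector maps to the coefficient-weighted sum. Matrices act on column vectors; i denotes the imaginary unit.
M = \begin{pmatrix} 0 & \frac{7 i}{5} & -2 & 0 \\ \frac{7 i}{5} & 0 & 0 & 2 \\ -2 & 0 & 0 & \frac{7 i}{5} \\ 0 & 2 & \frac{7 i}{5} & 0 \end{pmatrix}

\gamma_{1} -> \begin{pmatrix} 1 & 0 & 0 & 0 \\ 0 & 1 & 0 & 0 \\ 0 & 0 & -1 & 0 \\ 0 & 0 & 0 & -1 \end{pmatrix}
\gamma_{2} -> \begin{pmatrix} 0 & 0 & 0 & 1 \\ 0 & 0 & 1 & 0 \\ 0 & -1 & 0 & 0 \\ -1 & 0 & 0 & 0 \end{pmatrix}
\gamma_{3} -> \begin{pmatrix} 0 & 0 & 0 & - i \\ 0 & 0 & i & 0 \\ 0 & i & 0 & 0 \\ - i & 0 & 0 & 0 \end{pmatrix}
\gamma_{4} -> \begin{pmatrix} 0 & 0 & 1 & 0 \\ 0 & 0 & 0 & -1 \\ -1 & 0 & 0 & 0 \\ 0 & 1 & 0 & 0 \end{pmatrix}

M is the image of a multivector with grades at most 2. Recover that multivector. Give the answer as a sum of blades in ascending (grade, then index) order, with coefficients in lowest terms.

Method: the blade images are trace-orthogonal — tr(rho(e_A) rho(e_B)^-1) = 4 if A = B and 0 otherwise — and rho(e_A)^-1 = (e_A)^2 * rho(e_A) with (e_A)^2 = +1 or -1, so the coefficient of e_A in the preimage is (e_A)^2 * tr(M rho(e_A))/4.
Nonzero projections over blades of grade <= 2: \gamma_{14}: (\gamma_{14})^2 = +1, tr(M rho(\gamma_{14})) = -8, coefficient -2; \gamma_{34}: (\gamma_{34})^2 = -1, tr(M rho(\gamma_{34})) = \frac{28}{5}, coefficient -\frac{7}{5}. Every other blade of grade <= 2 projects to 0.
Answer: -2 \gamma_{14} - \frac{7}{5} \gamma_{34}


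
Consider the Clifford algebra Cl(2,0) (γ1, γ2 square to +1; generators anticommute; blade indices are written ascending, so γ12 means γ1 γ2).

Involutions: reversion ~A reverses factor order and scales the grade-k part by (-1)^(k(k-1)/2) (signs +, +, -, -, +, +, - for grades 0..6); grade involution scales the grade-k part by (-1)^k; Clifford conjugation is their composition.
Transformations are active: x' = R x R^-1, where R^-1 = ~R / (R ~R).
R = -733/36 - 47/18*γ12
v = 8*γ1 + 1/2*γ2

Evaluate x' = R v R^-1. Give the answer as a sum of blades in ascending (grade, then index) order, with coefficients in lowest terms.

~R = -733/36 + 47/18*γ12, and R ~R = 546125/1296, so R^-1 = ~R / (546125/1296).
R v = -5911/36*γ1 + 257/24*γ2
Answer: 16718/2125*γ1 - 6523/4250*γ2


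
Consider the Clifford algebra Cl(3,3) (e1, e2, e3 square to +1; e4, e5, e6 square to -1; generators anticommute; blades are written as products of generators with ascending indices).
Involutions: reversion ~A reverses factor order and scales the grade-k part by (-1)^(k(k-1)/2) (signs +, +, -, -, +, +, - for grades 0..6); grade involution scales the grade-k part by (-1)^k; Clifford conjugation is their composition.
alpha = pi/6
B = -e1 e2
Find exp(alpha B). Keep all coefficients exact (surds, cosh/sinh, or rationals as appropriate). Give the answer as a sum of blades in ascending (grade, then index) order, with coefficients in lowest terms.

B^2 = (-1)^2*(e1 e2)^2 = 1*(-1) = -1 (a basis 2-blade squares to minus the product of its generators' squares).
B^2 = -1 — the negative square puts this in the circular regime; l = 1, alpha*l = pi/6, so exp(alpha B) = cos(pi/6) + (sin(pi/6)/1)*B = sqrt(3)/2 + (1/2)*B.
Answer: sqrt(3)/2 - 1/2*e1 e2


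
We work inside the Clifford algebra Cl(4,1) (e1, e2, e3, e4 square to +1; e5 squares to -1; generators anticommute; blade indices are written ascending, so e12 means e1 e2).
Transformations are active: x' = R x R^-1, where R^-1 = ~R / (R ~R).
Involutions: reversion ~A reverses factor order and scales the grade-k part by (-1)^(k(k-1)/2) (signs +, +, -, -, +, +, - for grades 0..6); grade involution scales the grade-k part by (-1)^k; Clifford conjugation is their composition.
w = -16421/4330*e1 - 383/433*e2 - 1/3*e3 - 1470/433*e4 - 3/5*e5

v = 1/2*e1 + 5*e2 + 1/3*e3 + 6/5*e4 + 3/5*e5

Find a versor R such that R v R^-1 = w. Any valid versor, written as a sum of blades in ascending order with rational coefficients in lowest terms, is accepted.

Equal squares first: v^2 = w^2 = 23797/900. Then v + w = -7128/2165*e1 + 1782/433*e2 - 4752/2165*e4 is a versor taking v to w, provided it is invertible.
Answer: -7128/2165*e1 + 1782/433*e2 - 4752/2165*e4


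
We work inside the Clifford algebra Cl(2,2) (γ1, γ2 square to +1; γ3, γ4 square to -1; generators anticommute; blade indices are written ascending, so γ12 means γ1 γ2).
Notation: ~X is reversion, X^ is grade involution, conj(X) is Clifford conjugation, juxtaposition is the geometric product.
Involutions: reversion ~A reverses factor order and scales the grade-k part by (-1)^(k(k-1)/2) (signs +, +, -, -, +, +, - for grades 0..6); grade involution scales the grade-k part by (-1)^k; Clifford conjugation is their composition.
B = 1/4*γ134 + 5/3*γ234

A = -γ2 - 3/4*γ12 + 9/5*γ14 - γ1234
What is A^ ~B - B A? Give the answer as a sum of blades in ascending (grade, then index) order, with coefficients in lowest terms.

first term: -5/3*γ1 + 1/4*γ2 + 9/20*γ3 - 5/3*γ34 + 3*γ123 + 5/4*γ134 - 3/16*γ234 + 1/4*γ1234
second term: -5/3*γ1 + 1/4*γ2 - 9/20*γ3 - 5/3*γ34 + 3*γ123 + 5/4*γ134 - 3/16*γ234 - 1/4*γ1234
Answer: 9/10*γ3 + 1/2*γ1234


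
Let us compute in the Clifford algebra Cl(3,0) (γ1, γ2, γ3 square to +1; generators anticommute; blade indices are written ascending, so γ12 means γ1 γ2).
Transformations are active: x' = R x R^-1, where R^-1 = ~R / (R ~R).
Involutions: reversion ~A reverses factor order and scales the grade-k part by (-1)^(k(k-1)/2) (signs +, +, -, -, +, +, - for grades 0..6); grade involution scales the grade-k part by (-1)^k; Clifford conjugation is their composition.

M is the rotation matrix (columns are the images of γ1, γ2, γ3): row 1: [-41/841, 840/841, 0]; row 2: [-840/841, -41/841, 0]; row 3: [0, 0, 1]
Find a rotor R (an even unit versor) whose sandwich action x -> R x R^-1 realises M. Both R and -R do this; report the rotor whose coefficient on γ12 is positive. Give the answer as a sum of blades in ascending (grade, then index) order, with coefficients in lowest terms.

Method: write R = a + b12*γ12 + b13*γ13 + b23*γ23 with a^2 + b12^2 + b13^2 + b23^2 = 1 (so R^-1 = ~R). Expanding the columns R e_j ~R gives tr M = 4a^2 - 1 and, from the antisymmetric part, M21 - M12 = -4a*b12, M13 - M31 = 4a*b13, M32 - M23 = -4a*b23.
Here tr M = 759/841, so a^2 = (1 + tr M)/4 = 400/841 and a = ±20/29. Taking a = 20/29: M21 - M12 = -1680/841, M13 - M31 = 0, M32 - M23 = 0, giving b12 = 21/29, b13 = 0, b23 = 0, i.e. R = 20/29 + 21/29*γ12.
Its γ12 coefficient is already positive.
Answer: 20/29 + 21/29*γ12. Note: both R and -R realise this M (trace 759/841); the covering map identifies them, and the γ12-coefficient sign is the tie-breaker.


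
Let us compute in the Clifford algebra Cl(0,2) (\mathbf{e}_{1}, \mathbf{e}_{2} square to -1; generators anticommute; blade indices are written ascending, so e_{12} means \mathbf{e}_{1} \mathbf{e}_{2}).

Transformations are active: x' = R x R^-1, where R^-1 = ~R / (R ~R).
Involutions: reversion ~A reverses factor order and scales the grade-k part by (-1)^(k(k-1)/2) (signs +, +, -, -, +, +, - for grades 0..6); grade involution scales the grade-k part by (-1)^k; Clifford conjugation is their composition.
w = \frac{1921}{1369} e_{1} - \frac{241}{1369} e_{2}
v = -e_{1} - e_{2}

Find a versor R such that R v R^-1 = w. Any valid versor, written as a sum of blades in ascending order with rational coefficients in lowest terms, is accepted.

Key observation: q(v) = q(w) = -2 (sandwiches preserve the norm), so R = v + w = \frac{552}{1369} e_{1} - \frac{1610}{1369} e_{2} works whenever it is invertible — the component of v along it is kept and (v - w)/2 reverses, sending v to w.
Answer: \frac{552}{1369} e_{1} - \frac{1610}{1369} e_{2}


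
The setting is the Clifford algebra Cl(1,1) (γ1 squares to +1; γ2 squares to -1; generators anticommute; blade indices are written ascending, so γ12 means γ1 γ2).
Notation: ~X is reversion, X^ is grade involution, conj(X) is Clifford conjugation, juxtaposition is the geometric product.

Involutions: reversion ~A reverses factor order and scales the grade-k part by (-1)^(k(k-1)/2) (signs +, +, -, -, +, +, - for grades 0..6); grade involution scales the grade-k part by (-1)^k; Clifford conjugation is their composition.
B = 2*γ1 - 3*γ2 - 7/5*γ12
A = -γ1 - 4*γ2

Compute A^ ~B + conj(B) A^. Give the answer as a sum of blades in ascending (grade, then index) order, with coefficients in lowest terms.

first term: 14 + 28/5*γ1 + 7/5*γ2 - 11*γ12
second term: -14 - 28/5*γ1 - 7/5*γ2 - 11*γ12
Answer: -22*γ12


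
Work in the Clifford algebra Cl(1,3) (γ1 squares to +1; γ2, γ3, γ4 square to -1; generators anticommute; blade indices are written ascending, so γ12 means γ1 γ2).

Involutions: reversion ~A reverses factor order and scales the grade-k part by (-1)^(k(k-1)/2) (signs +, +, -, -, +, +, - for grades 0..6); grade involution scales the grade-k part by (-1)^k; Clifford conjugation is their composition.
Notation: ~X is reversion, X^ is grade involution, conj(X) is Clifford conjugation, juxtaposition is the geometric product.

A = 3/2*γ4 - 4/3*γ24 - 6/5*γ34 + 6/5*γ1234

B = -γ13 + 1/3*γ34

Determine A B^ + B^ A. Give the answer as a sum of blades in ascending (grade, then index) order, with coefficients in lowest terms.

first term: 2/5 + 1/2*γ3 - 2/5*γ12 + 6/5*γ14 - 4/9*γ23 + 6/5*γ24 - 3/2*γ134 - 4/3*γ1234
second term: 2/5 - 1/2*γ3 - 2/5*γ12 - 6/5*γ14 + 4/9*γ23 + 6/5*γ24 - 3/2*γ134 - 4/3*γ1234
Answer: 4/5 - 4/5*γ12 + 12/5*γ24 - 3*γ134 - 8/3*γ1234


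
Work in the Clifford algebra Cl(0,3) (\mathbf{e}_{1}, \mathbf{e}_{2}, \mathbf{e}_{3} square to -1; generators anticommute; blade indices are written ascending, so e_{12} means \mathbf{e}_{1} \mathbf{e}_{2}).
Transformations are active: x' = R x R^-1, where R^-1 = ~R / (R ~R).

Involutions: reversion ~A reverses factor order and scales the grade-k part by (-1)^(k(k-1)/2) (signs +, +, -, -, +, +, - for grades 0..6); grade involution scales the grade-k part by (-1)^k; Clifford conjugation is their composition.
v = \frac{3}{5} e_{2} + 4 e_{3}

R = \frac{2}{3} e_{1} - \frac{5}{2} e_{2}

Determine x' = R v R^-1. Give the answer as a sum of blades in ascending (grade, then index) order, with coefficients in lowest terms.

~R = \frac{2}{3} e_{1} - \frac{5}{2} e_{2}, and R ~R = -\frac{241}{36}, so R^-1 = ~R / (-\frac{241}{36}).
R v = \frac{3}{2} + \frac{2}{5} e_{12} + \frac{8}{3} e_{13} - 10 e_{23}
Answer: -\frac{72}{241} e_{1} + \frac{627}{1205} e_{2} - 4 e_{3}
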